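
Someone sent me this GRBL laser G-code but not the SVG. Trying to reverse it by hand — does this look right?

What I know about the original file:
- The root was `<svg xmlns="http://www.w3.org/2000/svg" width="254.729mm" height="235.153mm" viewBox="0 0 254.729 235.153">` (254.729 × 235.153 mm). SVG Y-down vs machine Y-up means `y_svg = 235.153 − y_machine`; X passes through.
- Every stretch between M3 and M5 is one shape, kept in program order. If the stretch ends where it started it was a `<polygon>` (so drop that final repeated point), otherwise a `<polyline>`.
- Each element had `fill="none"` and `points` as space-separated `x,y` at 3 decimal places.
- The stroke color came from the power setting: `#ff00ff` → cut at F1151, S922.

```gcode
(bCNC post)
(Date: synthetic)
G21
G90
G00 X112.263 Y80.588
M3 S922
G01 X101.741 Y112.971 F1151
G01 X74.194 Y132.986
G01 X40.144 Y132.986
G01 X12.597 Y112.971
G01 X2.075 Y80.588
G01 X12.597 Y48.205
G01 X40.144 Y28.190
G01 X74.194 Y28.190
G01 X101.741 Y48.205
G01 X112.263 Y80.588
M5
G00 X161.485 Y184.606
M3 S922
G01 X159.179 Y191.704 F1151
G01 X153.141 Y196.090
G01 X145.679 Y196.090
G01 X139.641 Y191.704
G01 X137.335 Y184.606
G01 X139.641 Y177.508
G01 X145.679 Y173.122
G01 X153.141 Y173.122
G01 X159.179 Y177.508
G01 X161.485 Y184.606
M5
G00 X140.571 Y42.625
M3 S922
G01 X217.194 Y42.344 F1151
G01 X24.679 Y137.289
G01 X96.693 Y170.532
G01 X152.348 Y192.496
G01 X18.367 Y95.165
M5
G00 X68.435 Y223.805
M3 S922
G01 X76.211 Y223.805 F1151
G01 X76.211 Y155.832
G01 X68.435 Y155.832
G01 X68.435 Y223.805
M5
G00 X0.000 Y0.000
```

y_svg = 235.153 − y_m. Every run uses S922, so all elements get stroke `#ff00ff` (cut).

[1] closed run; points: 112.263,154.565 101.741,122.182 74.194,102.167 40.144,102.167 12.597,122.182 2.075,154.565 12.597,186.948 40.144,206.963 74.194,206.963 101.741,186.948

[2] closed run; points: 161.485,50.547 159.179,43.449 153.141,39.063 145.679,39.063 139.641,43.449 137.335,50.547 139.641,57.645 145.679,62.031 153.141,62.031 159.179,57.645

[3] open run; points: 140.571,192.528 217.194,192.809 24.679,97.864 96.693,64.621 152.348,42.657 18.367,139.988

[4] closed run; points: 68.435,11.348 76.211,11.348 76.211,79.321 68.435,79.321

<svg xmlns="http://www.w3.org/2000/svg" width="254.729mm" height="235.153mm" viewBox="0 0 254.729 235.153">
  <polygon points="112.263,154.565 101.741,122.182 74.194,102.167 40.144,102.167 12.597,122.182 2.075,154.565 12.597,186.948 40.144,206.963 74.194,206.963 101.741,186.948" fill="none" stroke="#ff00ff"/>
  <polygon points="161.485,50.547 159.179,43.449 153.141,39.063 145.679,39.063 139.641,43.449 137.335,50.547 139.641,57.645 145.679,62.031 153.141,62.031 159.179,57.645" fill="none" stroke="#ff00ff"/>
  <polyline points="140.571,192.528 217.194,192.809 24.679,97.864 96.693,64.621 152.348,42.657 18.367,139.988" fill="none" stroke="#ff00ff"/>
  <polygon points="68.435,11.348 76.211,11.348 76.211,79.321 68.435,79.321" fill="none" stroke="#ff00ff"/>
</svg>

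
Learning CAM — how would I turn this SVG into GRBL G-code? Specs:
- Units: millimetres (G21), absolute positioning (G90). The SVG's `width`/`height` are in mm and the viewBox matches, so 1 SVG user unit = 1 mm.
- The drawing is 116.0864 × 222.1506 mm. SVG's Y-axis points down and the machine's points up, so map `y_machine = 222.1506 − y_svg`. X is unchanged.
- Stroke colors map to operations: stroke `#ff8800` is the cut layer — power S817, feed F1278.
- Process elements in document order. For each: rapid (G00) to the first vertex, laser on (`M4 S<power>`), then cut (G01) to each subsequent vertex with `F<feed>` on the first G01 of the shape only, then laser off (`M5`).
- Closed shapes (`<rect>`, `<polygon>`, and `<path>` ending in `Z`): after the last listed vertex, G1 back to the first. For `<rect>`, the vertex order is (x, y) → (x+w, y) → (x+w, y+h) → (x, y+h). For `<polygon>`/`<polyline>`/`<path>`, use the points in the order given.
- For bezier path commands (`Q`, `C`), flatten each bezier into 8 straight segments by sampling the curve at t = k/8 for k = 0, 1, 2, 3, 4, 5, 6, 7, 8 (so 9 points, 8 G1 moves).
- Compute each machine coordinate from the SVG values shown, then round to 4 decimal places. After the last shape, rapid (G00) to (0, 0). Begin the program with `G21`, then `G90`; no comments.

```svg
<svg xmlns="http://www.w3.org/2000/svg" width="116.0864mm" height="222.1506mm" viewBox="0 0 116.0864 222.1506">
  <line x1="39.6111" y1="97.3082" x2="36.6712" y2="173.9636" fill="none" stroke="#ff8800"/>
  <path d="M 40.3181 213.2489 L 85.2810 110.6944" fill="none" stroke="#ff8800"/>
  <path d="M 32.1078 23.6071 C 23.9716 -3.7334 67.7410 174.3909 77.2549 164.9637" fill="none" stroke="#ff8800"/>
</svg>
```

1 u = 1 mm; y_m = 222.1506 − y.

[1] `<line>` line segment, #ff8800→cut S817 F1278: (39.6111,124.8424) → (36.6712,48.1870)

[2] `<path>` line segment, #ff8800→cut S817 F1278: (40.3181,8.9017) → (85.2810,111.4562)

[3] `<path>` cubic bezier, #ff8800→cut S817 F1278: (32.1078,198.5435) → (31.3215,199.9326) → (34.3917,186.6651) → (40.3086,163.3466) → (48.0626,134.5827) → (56.6439,104.9791) → (65.0428,79.1415) → (72.2497,61.6756) → (77.2549,57.1869)

G21
G90
G00 X39.6111 Y124.8424
M4 S817
G01 X36.6712 Y48.1870 F1278
M5
G00 X40.3181 Y8.9017
M4 S817
G01 X85.2810 Y111.4562 F1278
M5
G00 X32.1078 Y198.5435
M4 S817
G01 X31.3215 Y199.9326 F1278
G01 X34.3917 Y186.6651
G01 X40.3086 Y163.3466
G01 X48.0626 Y134.5827
G01 X56.6439 Y104.9791
G01 X65.0428 Y79.1415
G01 X72.2497 Y61.6756
G01 X77.2549 Y57.1869
M5
G00 X0.0000 Y0.0000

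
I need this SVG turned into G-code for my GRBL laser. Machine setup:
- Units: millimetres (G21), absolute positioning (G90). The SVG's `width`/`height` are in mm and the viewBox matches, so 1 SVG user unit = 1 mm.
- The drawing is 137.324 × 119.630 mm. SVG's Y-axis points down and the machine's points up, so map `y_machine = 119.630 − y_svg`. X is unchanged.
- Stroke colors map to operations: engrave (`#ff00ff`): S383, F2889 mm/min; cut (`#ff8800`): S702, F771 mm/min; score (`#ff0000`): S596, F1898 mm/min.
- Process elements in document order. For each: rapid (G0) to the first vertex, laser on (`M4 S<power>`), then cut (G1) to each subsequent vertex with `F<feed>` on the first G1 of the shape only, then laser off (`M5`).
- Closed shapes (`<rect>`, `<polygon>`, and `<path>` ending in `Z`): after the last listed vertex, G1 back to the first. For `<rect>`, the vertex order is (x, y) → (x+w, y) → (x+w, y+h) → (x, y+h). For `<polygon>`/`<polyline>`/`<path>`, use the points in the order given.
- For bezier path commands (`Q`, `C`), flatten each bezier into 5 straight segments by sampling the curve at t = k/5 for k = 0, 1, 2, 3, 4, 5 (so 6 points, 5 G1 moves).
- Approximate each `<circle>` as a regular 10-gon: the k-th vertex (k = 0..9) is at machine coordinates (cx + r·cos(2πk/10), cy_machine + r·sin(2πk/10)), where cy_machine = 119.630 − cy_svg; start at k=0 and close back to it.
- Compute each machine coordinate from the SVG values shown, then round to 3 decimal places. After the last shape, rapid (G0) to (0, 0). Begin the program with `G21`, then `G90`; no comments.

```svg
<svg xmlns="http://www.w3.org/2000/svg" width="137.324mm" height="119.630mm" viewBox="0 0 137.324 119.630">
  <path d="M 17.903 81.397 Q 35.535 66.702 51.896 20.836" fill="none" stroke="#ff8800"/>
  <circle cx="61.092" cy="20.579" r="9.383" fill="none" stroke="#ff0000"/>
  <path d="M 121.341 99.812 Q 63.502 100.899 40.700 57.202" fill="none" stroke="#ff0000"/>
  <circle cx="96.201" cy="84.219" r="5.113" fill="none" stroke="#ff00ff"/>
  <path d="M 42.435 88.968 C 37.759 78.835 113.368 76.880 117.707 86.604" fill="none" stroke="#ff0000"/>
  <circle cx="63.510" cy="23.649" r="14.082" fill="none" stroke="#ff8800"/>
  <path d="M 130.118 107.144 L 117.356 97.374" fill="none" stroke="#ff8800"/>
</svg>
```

1 u = 1 mm; y_m = 119.630 − y.

[1] `<path>` quadratic bezier, #ff8800→cut S702 F771: (17.903,38.233) → (24.905,45.358) → (31.805,54.976) → (38.604,67.089) → (45.301,81.694) → (51.896,98.794)

[2] `<circle>` circle, #ff0000→score S596 F1898: (70.475,99.051) → (68.683,104.566) → (63.992,107.975) → (58.192,107.975) → (53.501,104.566) → (51.709,99.051) → (53.501,93.536) → (58.192,90.127) → (63.992,90.127) → (68.683,93.536) → (70.475,99.051) (closed)

[3] `<path>` quadratic bezier, #ff0000→score S596 F1898: (121.341,19.818) → (99.607,21.175) → (80.676,26.114) → (64.548,34.636) → (51.222,46.741) → (40.700,62.428)

[4] `<circle>` circle, #ff00ff→engrave S383 F2889: (101.314,35.411) → (100.338,38.416) → (97.781,40.274) → (94.621,40.274) → (92.064,38.416) → (91.088,35.411) → (92.064,32.406) → (94.621,30.548) → (97.781,30.548) → (100.338,32.406) → (101.314,35.411) (closed)

[5] `<path>` cubic bezier, #ff0000→score S596 F1898: (42.435,30.662) → (48.051,35.732) → (65.661,38.672) → (87.990,39.313) → (107.764,37.487) → (117.707,33.026)

[6] `<circle>` circle, #ff8800→cut S702 F771: (77.592,95.981) → (74.903,104.258) → (67.862,109.374) → (59.158,109.374) → (52.117,104.258) → (49.428,95.981) → (52.117,87.704) → (59.158,82.588) → (67.862,82.588) → (74.903,87.704) → (77.592,95.981) (closed)

[7] `<path>` line segment, #ff8800→cut S702 F771: (130.118,12.486) → (117.356,22.256)

G21
G90
G0 X17.903 Y38.233
M4 S702
G1 X24.905 Y45.358 F771
G1 X31.805 Y54.976
G1 X38.604 Y67.089
G1 X45.301 Y81.694
G1 X51.896 Y98.794
M5
G0 X70.475 Y99.051
M4 S596
G1 X68.683 Y104.566 F1898
G1 X63.992 Y107.975
G1 X58.192 Y107.975
G1 X53.501 Y104.566
G1 X51.709 Y99.051
G1 X53.501 Y93.536
G1 X58.192 Y90.127
G1 X63.992 Y90.127
G1 X68.683 Y93.536
G1 X70.475 Y99.051
M5
G0 X121.341 Y19.818
M4 S596
G1 X99.607 Y21.175 F1898
G1 X80.676 Y26.114
G1 X64.548 Y34.636
G1 X51.222 Y46.741
G1 X40.700 Y62.428
M5
G0 X101.314 Y35.411
M4 S383
G1 X100.338 Y38.416 F2889
G1 X97.781 Y40.274
G1 X94.621 Y40.274
G1 X92.064 Y38.416
G1 X91.088 Y35.411
G1 X92.064 Y32.406
G1 X94.621 Y30.548
G1 X97.781 Y30.548
G1 X100.338 Y32.406
G1 X101.314 Y35.411
M5
G0 X42.435 Y30.662
M4 S596
G1 X48.051 Y35.732 F1898
G1 X65.661 Y38.672
G1 X87.990 Y39.313
G1 X107.764 Y37.487
G1 X117.707 Y33.026
M5
G0 X77.592 Y95.981
M4 S702
G1 X74.903 Y104.258 F771
G1 X67.862 Y109.374
G1 X59.158 Y109.374
G1 X52.117 Y104.258
G1 X49.428 Y95.981
G1 X52.117 Y87.704
G1 X59.158 Y82.588
G1 X67.862 Y82.588
G1 X74.903 Y87.704
G1 X77.592 Y95.981
M5
G0 X130.118 Y12.486
M4 S702
G1 X117.356 Y22.256 F771
M5
G0 X0.000 Y0.000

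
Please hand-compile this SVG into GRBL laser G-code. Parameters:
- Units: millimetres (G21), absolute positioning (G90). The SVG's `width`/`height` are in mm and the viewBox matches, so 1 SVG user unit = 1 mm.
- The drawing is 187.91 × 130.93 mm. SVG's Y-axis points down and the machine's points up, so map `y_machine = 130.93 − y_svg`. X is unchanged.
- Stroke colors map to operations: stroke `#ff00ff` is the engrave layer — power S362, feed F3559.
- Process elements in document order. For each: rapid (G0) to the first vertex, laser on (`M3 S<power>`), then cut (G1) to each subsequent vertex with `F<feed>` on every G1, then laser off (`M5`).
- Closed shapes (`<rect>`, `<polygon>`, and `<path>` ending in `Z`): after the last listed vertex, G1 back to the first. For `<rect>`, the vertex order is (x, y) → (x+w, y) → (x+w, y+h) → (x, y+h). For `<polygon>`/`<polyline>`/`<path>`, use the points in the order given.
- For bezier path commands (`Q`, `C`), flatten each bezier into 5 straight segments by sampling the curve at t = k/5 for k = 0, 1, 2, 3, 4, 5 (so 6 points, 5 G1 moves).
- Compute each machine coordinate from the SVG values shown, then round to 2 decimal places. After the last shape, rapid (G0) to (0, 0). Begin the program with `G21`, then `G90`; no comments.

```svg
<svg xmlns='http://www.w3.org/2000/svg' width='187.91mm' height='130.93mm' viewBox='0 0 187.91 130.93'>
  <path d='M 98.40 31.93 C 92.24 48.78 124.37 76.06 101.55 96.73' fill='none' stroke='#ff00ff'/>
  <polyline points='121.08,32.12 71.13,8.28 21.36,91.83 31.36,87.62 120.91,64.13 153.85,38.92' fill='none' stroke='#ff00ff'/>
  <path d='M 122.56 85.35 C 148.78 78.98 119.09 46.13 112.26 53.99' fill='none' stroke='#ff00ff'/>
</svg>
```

G21
G90
G0 X98.40 Y99.00
M3 S362
G1 X98.55 Y87.77 F3559
G1 X103.42 Y74.86 F3559
G1 X108.53 Y61.09 F3559
G1 X109.39 Y47.26 F3559
G1 X101.55 Y34.20 F3559
M5
G0 X121.08 Y98.81
M3 S362
G1 X71.13 Y122.65 F3559
G1 X21.36 Y39.10 F3559
G1 X31.36 Y43.31 F3559
G1 X120.91 Y66.80 F3559
G1 X153.85 Y92.01 F3559
M5
G0 X122.56 Y45.58
M3 S362
G1 X132.21 Y52.04 F3559
G1 X132.23 Y61.63 F3559
G1 X126.39 Y71.13 F3559
G1 X118.47 Y77.31 F3559
G1 X112.26 Y76.94 F3559
M5
G0 X0.00 Y0.00

1 u = 1 mm; y_m = 130.93 − y.

[1] `<path>` cubic bezier, #ff00ff→engrave S362 F3559: (98.40,99.00) → (98.55,87.77) → (103.42,74.86) → (108.53,61.09) → (109.39,47.26) → (101.55,34.20)

[2] `<polyline>` open polyline, #ff00ff→engrave S362 F3559: (121.08,98.81) → (71.13,122.65) → (21.36,39.10) → (31.36,43.31) → (120.91,66.80) → (153.85,92.01)

[3] `<path>` cubic bezier, #ff00ff→engrave S362 F3559: (122.56,45.58) → (132.21,52.04) → (132.23,61.63) → (126.39,71.13) → (118.47,77.31) → (112.26,76.94)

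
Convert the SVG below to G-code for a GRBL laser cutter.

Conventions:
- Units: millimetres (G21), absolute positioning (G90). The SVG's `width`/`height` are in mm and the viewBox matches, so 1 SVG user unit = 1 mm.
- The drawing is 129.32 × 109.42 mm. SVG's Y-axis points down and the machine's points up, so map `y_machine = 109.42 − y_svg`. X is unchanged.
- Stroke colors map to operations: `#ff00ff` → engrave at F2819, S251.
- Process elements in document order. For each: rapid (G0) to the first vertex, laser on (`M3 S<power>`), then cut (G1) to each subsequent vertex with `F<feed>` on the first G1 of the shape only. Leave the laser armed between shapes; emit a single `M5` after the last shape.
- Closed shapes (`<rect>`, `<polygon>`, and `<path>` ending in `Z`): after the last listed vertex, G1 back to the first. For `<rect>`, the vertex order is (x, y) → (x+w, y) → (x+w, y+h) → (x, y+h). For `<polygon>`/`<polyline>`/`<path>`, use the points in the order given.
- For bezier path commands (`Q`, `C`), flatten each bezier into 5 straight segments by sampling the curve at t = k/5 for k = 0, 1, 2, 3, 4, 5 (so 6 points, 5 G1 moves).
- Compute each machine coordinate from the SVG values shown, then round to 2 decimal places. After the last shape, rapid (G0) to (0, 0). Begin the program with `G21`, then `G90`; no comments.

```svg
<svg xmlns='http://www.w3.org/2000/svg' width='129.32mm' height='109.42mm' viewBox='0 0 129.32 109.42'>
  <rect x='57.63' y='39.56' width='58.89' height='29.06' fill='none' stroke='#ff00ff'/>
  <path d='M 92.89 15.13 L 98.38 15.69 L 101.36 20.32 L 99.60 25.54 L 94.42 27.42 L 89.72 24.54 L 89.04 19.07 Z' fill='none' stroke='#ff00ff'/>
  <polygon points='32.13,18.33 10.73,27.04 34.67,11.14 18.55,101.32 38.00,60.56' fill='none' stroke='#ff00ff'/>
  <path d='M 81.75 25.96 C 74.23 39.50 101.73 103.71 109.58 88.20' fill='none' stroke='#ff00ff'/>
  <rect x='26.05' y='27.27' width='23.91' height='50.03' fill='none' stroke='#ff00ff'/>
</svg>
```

Since the viewBox matches the mm dimensions, user units are millimetres directly. The only transform is the Y-flip y_m = 109.42 − y_svg.

Shape 1 is a rectangle drawn with `<rect>`. Its stroke #ff00ff means engrave at S251, F2819. After flipping Y the toolpath is (57.63,69.86) → (116.52,69.86) → (116.52,40.80) → (57.63,40.80) → (57.63,69.86), returning to the start.

Shape 2 is a regular polygon drawn with `<path>`. Its stroke #ff00ff means engrave at S251, F2819. After flipping Y the toolpath is (92.89,94.29) → (98.38,93.73) → (101.36,89.10) → (99.60,83.88) → (94.42,82.00) → (89.72,84.88) → (89.04,90.35) → (92.89,94.29), returning to the start.

Shape 3 is a closed polygon drawn with `<polygon>`. Its stroke #ff00ff means engrave at S251, F2819. After flipping Y the toolpath is (32.13,91.09) → (10.73,82.38) → (34.67,98.28) → (18.55,8.10) → (38.00,48.86) → (32.13,91.09), returning to the start.

Shape 4 is a cubic bezier drawn with `<path>`. Its stroke #ff00ff means engrave at S251, F2819. After flipping Y the toolpath is (81.75,83.46) → (81.00,70.30) → (86.04,51.24) → (94.23,32.53) → (102.95,20.44) → (109.58,21.22).

Shape 5 is a rectangle drawn with `<rect>`. Its stroke #ff00ff means engrave at S251, F2819. After flipping Y the toolpath is (26.05,82.15) → (49.96,82.15) → (49.96,32.12) → (26.05,32.12) → (26.05,82.15), returning to the start.

G21
G90
G0 X57.63 Y69.86
M3 S251
G1 X116.52 Y69.86 F2819
G1 X116.52 Y40.80
G1 X57.63 Y40.80
G1 X57.63 Y69.86
G0 X92.89 Y94.29
M3 S251
G1 X98.38 Y93.73 F2819
G1 X101.36 Y89.10
G1 X99.60 Y83.88
G1 X94.42 Y82.00
G1 X89.72 Y84.88
G1 X89.04 Y90.35
G1 X92.89 Y94.29
G0 X32.13 Y91.09
M3 S251
G1 X10.73 Y82.38 F2819
G1 X34.67 Y98.28
G1 X18.55 Y8.10
G1 X38.00 Y48.86
G1 X32.13 Y91.09
G0 X81.75 Y83.46
M3 S251
G1 X81.00 Y70.30 F2819
G1 X86.04 Y51.24
G1 X94.23 Y32.53
G1 X102.95 Y20.44
G1 X109.58 Y21.22
G0 X26.05 Y82.15
M3 S251
G1 X49.96 Y82.15 F2819
G1 X49.96 Y32.12
G1 X26.05 Y32.12
G1 X26.05 Y82.15
M5
G0 X0.00 Y0.00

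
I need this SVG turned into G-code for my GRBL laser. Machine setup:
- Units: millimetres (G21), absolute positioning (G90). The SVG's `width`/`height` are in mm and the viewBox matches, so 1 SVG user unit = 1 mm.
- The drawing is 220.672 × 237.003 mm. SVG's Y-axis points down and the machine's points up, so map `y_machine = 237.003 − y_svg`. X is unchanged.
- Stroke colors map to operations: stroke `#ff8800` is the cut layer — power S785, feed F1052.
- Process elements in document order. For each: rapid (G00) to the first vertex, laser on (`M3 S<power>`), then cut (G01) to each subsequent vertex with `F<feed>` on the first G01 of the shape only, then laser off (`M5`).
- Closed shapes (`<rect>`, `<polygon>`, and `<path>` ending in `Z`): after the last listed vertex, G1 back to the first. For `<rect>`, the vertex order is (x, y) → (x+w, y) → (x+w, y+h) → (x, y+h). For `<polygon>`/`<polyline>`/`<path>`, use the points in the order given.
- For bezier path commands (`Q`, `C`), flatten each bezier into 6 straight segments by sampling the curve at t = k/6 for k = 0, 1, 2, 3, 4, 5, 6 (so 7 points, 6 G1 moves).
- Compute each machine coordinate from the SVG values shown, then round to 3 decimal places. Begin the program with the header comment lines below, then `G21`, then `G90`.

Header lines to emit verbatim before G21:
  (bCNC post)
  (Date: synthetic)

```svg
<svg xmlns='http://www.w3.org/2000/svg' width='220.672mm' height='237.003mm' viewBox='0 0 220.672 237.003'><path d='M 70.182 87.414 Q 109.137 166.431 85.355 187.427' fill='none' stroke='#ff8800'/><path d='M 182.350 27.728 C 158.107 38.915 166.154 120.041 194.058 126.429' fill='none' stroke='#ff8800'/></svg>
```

(bCNC post)
(Date: synthetic)
G21
G90
G00 X70.182 Y149.589
M3 S785
G01 X81.424 Y124.862 F1052
G01 X89.181 Y103.358
G01 X93.453 Y85.077
G01 X94.239 Y70.020
G01 X91.540 Y58.186
G01 X85.355 Y49.576
M5
G00 X182.350 Y209.275
M3 S785
G01 X172.862 Y198.523 F1052
G01 X168.410 Y180.133
G01 X168.649 Y158.125
G01 X173.233 Y136.516
G01 X181.818 Y119.326
G01 X194.058 Y110.574
M5

viewBox `0 0 220.672 237.003` with mm width/height → 1 unit = 1 mm. Flip: y_m = 237.003 − y_svg.

**Shape 1** — `<path>` quadratic bezier, stroke `#ff8800` → cut (S785, F1052). Control points (SVG): P0=(70.182,87.414), P1=(109.137,166.431), P2=(85.355,187.427); sampled at t=k/6. Machine vertices: (70.182,149.589) → (81.424,124.862) → (89.181,103.358) → (93.453,85.077) → (94.239,70.020) → (91.540,58.186) → (85.355,49.576). Open path.

**Shape 2** — `<path>` cubic bezier, stroke `#ff8800` → cut (S785, F1052). Control points (SVG): P0=(182.350,27.728), P1=(158.107,38.915), P2=(166.154,120.041), P3=(194.058,126.429); sampled at t=k/6. Machine vertices: (182.350,209.275) → (172.862,198.523) → (168.410,180.133) → (168.649,158.125) → (173.233,136.516) → (181.818,119.326) → (194.058,110.574). Open path.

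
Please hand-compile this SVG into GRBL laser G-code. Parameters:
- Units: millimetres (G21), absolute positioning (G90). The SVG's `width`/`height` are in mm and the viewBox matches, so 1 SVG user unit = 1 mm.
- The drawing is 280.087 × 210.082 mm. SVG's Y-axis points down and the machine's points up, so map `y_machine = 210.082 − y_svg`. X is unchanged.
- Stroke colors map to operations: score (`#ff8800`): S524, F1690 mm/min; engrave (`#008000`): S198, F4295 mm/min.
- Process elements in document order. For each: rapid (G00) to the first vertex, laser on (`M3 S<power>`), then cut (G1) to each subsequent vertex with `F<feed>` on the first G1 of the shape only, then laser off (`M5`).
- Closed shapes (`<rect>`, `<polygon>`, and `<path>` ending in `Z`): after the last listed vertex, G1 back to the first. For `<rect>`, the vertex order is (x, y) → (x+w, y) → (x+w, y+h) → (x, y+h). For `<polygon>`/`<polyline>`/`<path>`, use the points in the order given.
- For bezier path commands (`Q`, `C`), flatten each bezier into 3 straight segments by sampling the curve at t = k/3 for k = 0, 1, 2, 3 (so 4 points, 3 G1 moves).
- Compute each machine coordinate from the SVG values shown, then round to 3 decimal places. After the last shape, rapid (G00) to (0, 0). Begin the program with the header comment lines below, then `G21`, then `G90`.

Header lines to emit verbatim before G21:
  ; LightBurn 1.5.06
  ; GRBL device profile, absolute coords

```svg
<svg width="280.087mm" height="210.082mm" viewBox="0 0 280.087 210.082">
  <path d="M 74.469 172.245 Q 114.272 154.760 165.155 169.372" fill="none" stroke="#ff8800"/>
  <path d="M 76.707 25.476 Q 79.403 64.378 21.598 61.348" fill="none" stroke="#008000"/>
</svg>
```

Since the viewBox matches the mm dimensions, user units are millimetres directly. The only transform is the Y-flip y_m = 210.082 − y_svg.

Shape 1 is a quadratic bezier drawn with `<path>`. Its stroke #ff8800 means score at S524, F1690. After flipping Y the toolpath is (74.469,37.837) → (102.235,45.927) → (132.464,46.885) → (165.155,40.710).

Shape 2 is a quadratic bezier drawn with `<path>`. Its stroke #008000 means engrave at S198, F4295. After flipping Y the toolpath is (76.707,184.606) → (71.782,163.330) → (53.412,151.373) → (21.598,148.734).

; LightBurn 1.5.06
; GRBL device profile, absolute coords
G21
G90
G00 X74.469 Y37.837
M3 S524
G1 X102.235 Y45.927 F1690
G1 X132.464 Y46.885
G1 X165.155 Y40.710
M5
G00 X76.707 Y184.606
M3 S198
G1 X71.782 Y163.330 F4295
G1 X53.412 Y151.373
G1 X21.598 Y148.734
M5
G00 X0.000 Y0.000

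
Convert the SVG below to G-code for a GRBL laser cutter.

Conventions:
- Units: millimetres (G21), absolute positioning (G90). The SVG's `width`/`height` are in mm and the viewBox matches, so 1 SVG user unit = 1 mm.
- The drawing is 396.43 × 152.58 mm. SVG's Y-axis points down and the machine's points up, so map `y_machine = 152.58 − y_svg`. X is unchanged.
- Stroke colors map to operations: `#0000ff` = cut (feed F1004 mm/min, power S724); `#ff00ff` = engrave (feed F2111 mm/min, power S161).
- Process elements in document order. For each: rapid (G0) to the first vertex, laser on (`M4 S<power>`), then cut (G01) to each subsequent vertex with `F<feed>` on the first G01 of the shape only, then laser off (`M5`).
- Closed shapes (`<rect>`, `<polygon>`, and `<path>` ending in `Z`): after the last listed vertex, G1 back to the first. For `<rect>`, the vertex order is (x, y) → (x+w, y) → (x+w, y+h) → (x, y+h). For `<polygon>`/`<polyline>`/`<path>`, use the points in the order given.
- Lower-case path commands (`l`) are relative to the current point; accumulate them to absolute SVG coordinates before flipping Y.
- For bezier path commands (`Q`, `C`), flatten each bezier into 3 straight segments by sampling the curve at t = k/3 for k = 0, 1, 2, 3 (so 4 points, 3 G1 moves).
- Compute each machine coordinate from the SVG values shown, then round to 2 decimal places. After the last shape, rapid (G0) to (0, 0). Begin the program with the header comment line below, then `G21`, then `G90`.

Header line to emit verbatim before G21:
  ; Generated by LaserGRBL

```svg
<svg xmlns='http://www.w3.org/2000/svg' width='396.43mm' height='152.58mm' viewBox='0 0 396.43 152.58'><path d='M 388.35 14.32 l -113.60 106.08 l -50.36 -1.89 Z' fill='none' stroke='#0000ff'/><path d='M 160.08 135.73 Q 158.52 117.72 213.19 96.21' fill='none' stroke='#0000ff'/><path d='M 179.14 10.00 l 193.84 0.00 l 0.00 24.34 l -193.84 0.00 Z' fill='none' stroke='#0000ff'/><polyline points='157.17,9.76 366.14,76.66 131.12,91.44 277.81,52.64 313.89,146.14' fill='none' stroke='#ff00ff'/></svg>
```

Since the viewBox matches the mm dimensions, user units are millimetres directly. The only transform is the Y-flip y_m = 152.58 − y_svg.

Shape 1 is a closed polygon drawn with `<path>`. Its stroke #0000ff means cut at S724, F1004. After flipping Y the toolpath is (388.35,138.26) → (274.75,32.18) → (224.39,34.07) → (388.35,138.26), returning to the start.

Shape 2 is a quadratic bezier drawn with `<path>`. Its stroke #0000ff means cut at S724, F1004. After flipping Y the toolpath is (160.08,16.85) → (165.29,29.25) → (182.99,42.42) → (213.19,56.37).

Shape 3 is a rectangle drawn with `<path>`. Its stroke #0000ff means cut at S724, F1004. After flipping Y the toolpath is (179.14,142.58) → (372.98,142.58) → (372.98,118.24) → (179.14,118.24) → (179.14,142.58), returning to the start.

Shape 4 is a open polyline drawn with `<polyline>`. Its stroke #ff00ff means engrave at S161, F2111. After flipping Y the toolpath is (157.17,142.82) → (366.14,75.92) → (131.12,61.14) → (277.81,99.94) → (313.89,6.44).

; Generated by LaserGRBL
G21
G90
G0 X388.35 Y138.26
M4 S724
G01 X274.75 Y32.18 F1004
G01 X224.39 Y34.07
G01 X388.35 Y138.26
M5
G0 X160.08 Y16.85
M4 S724
G01 X165.29 Y29.25 F1004
G01 X182.99 Y42.42
G01 X213.19 Y56.37
M5
G0 X179.14 Y142.58
M4 S724
G01 X372.98 Y142.58 F1004
G01 X372.98 Y118.24
G01 X179.14 Y118.24
G01 X179.14 Y142.58
M5
G0 X157.17 Y142.82
M4 S161
G01 X366.14 Y75.92 F2111
G01 X131.12 Y61.14
G01 X277.81 Y99.94
G01 X313.89 Y6.44
M5
G0 X0.00 Y0.00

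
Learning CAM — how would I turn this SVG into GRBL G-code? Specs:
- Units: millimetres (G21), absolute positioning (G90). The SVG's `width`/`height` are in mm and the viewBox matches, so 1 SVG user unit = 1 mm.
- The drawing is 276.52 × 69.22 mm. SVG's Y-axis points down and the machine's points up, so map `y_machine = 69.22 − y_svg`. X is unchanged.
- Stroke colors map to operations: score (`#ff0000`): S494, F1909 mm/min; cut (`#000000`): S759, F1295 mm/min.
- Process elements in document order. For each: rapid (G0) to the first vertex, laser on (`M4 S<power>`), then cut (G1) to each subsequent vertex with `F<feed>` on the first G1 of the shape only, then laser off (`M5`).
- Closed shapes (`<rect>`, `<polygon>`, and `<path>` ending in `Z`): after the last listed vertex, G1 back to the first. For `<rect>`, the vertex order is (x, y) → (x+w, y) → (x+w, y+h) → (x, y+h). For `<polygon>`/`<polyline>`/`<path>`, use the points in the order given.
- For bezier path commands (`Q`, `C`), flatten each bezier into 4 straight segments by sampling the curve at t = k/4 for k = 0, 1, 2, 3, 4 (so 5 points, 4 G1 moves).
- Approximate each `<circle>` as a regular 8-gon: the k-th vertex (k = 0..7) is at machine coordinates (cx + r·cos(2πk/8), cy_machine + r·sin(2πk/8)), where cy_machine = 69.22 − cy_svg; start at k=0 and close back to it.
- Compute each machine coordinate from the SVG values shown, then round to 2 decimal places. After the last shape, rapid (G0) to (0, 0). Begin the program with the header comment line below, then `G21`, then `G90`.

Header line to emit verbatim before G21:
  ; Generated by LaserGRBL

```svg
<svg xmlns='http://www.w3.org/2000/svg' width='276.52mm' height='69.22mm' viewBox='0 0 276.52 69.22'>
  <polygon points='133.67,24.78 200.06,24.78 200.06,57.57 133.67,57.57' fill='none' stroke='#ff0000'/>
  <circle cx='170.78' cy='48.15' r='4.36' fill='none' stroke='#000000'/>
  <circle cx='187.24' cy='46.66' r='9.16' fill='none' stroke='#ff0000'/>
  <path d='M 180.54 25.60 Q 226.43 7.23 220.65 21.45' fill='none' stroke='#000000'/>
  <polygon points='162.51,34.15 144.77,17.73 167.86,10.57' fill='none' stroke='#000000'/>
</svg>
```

; Generated by LaserGRBL
G21
G90
G0 X133.67 Y44.44
M4 S494
G1 X200.06 Y44.44 F1909
G1 X200.06 Y11.65
G1 X133.67 Y11.65
G1 X133.67 Y44.44
M5
G0 X175.14 Y21.07
M4 S759
G1 X173.86 Y24.15 F1295
G1 X170.78 Y25.43
G1 X167.70 Y24.15
G1 X166.42 Y21.07
G1 X167.70 Y17.99
G1 X170.78 Y16.71
G1 X173.86 Y17.99
G1 X175.14 Y21.07
M5
G0 X196.40 Y22.56
M4 S494
G1 X193.72 Y29.04 F1909
G1 X187.24 Y31.72
G1 X180.76 Y29.04
G1 X178.08 Y22.56
G1 X180.76 Y16.08
G1 X187.24 Y13.40
G1 X193.72 Y16.08
G1 X196.40 Y22.56
M5
G0 X180.54 Y43.62
M4 S759
G1 X200.26 Y50.77 F1295
G1 X213.51 Y53.84
G1 X220.31 Y52.84
G1 X220.65 Y47.77
M5
G0 X162.51 Y35.07
M4 S759
G1 X144.77 Y51.49 F1295
G1 X167.86 Y58.65
G1 X162.51 Y35.07
M5
G0 X0.00 Y0.00

Since the viewBox matches the mm dimensions, user units are millimetres directly. The only transform is the Y-flip y_m = 69.22 − y_svg.

Shape 1 is a rectangle drawn with `<polygon>`. Its stroke #ff0000 means score at S494, F1909. After flipping Y the toolpath is (133.67,44.44) → (200.06,44.44) → (200.06,11.65) → (133.67,11.65) → (133.67,44.44), returning to the start.

Shape 2 is a circle drawn with `<circle>`. Its stroke #000000 means cut at S759, F1295. After flipping Y the toolpath is (175.14,21.07) → (173.86,24.15) → (170.78,25.43) → (167.70,24.15) → (166.42,21.07) → (167.70,17.99) → (170.78,16.71) → (173.86,17.99) → (175.14,21.07), returning to the start.

Shape 3 is a circle drawn with `<circle>`. Its stroke #ff0000 means score at S494, F1909. After flipping Y the toolpath is (196.40,22.56) → (193.72,29.04) → (187.24,31.72) → (180.76,29.04) → (178.08,22.56) → (180.76,16.08) → (187.24,13.40) → (193.72,16.08) → (196.40,22.56), returning to the start.

Shape 4 is a quadratic bezier drawn with `<path>`. Its stroke #000000 means cut at S759, F1295. After flipping Y the toolpath is (180.54,43.62) → (200.26,50.77) → (213.51,53.84) → (220.31,52.84) → (220.65,47.77).

Shape 5 is a regular polygon drawn with `<polygon>`. Its stroke #000000 means cut at S759, F1295. After flipping Y the toolpath is (162.51,35.07) → (144.77,51.49) → (167.86,58.65) → (162.51,35.07), returning to the start.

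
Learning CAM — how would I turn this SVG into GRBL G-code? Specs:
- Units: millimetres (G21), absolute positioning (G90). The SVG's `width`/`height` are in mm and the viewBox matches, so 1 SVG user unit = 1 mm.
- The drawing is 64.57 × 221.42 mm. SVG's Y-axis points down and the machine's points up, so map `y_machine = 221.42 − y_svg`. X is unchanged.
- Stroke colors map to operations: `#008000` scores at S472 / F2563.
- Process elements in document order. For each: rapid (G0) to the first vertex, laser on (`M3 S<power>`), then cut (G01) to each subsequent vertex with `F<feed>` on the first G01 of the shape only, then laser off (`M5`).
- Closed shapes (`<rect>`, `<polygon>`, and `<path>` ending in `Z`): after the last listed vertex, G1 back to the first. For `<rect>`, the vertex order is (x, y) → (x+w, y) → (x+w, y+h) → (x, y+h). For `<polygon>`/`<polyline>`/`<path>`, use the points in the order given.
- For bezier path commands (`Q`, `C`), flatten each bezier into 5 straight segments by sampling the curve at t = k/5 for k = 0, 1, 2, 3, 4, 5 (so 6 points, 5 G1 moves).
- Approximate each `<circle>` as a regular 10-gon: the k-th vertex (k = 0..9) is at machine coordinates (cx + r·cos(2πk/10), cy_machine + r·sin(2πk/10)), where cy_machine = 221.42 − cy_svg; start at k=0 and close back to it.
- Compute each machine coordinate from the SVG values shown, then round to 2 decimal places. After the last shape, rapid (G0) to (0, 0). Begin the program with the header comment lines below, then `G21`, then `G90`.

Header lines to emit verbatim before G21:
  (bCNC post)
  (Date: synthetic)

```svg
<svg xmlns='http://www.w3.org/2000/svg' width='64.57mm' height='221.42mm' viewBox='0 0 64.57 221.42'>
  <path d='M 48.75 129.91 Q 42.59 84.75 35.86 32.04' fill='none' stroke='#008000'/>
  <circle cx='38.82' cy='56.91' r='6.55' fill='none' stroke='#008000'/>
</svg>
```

(bCNC post)
(Date: synthetic)
G21
G90
G0 X48.75 Y91.51
M3 S472
G01 X46.26 Y109.88 F2563
G01 X43.73 Y128.85
G01 X41.15 Y148.42
G01 X38.53 Y168.60
G01 X35.86 Y189.38
M5
G0 X45.37 Y164.51
M3 S472
G01 X44.12 Y168.36 F2563
G01 X40.84 Y170.74
G01 X36.80 Y170.74
G01 X33.52 Y168.36
G01 X32.27 Y164.51
G01 X33.52 Y160.66
G01 X36.80 Y158.28
G01 X40.84 Y158.28
G01 X44.12 Y160.66
G01 X45.37 Y164.51
M5
G0 X0.00 Y0.00

1 u = 1 mm; y_m = 221.42 − y.

[1] `<path>` quadratic bezier, #008000→score S472 F2563: (48.75,91.51) → (46.26,109.88) → (43.73,128.85) → (41.15,148.42) → (38.53,168.60) → (35.86,189.38)

[2] `<circle>` circle, #008000→score S472 F2563: (45.37,164.51) → (44.12,168.36) → (40.84,170.74) → (36.80,170.74) → (33.52,168.36) → (32.27,164.51) → (33.52,160.66) → (36.80,158.28) → (40.84,158.28) → (44.12,160.66) → (45.37,164.51) (closed)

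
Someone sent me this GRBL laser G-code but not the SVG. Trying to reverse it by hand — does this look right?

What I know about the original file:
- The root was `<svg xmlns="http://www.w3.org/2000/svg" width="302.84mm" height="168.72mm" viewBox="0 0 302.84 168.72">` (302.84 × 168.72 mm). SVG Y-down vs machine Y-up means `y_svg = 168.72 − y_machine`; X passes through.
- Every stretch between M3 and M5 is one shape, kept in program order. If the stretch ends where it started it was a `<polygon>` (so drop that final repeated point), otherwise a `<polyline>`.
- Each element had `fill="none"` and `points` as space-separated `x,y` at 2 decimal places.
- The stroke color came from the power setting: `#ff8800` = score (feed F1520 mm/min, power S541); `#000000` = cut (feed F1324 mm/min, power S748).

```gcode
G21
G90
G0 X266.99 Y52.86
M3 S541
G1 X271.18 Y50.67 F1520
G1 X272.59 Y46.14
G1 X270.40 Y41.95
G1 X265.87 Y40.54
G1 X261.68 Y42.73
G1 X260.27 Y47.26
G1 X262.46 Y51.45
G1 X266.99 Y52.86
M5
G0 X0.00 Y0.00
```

Machine Y-up, SVG Y-down with viewBox height 168.72, so y_svg = 168.72 − y_machine; X carries over. Every run uses S541, so all elements get stroke `#ff8800` (score).

Run 1: The run returns to its start, so emit a `<polygon>` with points (Y-flipped): 266.99,115.86 271.18,118.05 272.59,122.58 270.40,126.77 265.87,128.18 261.68,125.99 260.27,121.46 262.46,117.27.

<svg xmlns="http://www.w3.org/2000/svg" width="302.84mm" height="168.72mm" viewBox="0 0 302.84 168.72">
  <polygon points="266.99,115.86 271.18,118.05 272.59,122.58 270.40,126.77 265.87,128.18 261.68,125.99 260.27,121.46 262.46,117.27" fill="none" stroke="#ff8800"/>
</svg>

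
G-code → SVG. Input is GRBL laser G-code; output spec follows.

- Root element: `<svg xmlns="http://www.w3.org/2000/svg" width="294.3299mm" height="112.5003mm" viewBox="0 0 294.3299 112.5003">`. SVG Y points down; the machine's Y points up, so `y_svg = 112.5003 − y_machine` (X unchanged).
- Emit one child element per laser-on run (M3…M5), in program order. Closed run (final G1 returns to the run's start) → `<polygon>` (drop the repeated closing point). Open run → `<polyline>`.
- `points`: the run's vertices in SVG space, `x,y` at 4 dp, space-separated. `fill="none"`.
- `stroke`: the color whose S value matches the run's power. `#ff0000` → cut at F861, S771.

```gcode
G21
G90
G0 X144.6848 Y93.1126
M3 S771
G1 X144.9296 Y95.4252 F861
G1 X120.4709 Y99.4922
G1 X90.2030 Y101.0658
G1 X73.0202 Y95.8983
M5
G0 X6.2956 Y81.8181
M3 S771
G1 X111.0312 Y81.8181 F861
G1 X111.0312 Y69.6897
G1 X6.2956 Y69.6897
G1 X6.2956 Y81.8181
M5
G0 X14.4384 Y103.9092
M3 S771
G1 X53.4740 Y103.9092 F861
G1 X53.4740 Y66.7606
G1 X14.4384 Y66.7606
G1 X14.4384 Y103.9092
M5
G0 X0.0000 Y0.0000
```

<svg xmlns="http://www.w3.org/2000/svg" width="294.3299mm" height="112.5003mm" viewBox="0 0 294.3299 112.5003">
  <polyline points="144.6848,19.3877 144.9296,17.0751 120.4709,13.0081 90.2030,11.4345 73.0202,16.6020" fill="none" stroke="#ff0000"/>
  <polygon points="6.2956,30.6822 111.0312,30.6822 111.0312,42.8106 6.2956,42.8106" fill="none" stroke="#ff0000"/>
  <polygon points="14.4384,8.5911 53.4740,8.5911 53.4740,45.7397 14.4384,45.7397" fill="none" stroke="#ff0000"/>
</svg>

y_svg = 112.5003 − y_m. Every run uses S771, so all elements get stroke `#ff0000` (cut).

[1] open run; points: 144.6848,19.3877 144.9296,17.0751 120.4709,13.0081 90.2030,11.4345 73.0202,16.6020

[2] closed run; points: 6.2956,30.6822 111.0312,30.6822 111.0312,42.8106 6.2956,42.8106

[3] closed run; points: 14.4384,8.5911 53.4740,8.5911 53.4740,45.7397 14.4384,45.7397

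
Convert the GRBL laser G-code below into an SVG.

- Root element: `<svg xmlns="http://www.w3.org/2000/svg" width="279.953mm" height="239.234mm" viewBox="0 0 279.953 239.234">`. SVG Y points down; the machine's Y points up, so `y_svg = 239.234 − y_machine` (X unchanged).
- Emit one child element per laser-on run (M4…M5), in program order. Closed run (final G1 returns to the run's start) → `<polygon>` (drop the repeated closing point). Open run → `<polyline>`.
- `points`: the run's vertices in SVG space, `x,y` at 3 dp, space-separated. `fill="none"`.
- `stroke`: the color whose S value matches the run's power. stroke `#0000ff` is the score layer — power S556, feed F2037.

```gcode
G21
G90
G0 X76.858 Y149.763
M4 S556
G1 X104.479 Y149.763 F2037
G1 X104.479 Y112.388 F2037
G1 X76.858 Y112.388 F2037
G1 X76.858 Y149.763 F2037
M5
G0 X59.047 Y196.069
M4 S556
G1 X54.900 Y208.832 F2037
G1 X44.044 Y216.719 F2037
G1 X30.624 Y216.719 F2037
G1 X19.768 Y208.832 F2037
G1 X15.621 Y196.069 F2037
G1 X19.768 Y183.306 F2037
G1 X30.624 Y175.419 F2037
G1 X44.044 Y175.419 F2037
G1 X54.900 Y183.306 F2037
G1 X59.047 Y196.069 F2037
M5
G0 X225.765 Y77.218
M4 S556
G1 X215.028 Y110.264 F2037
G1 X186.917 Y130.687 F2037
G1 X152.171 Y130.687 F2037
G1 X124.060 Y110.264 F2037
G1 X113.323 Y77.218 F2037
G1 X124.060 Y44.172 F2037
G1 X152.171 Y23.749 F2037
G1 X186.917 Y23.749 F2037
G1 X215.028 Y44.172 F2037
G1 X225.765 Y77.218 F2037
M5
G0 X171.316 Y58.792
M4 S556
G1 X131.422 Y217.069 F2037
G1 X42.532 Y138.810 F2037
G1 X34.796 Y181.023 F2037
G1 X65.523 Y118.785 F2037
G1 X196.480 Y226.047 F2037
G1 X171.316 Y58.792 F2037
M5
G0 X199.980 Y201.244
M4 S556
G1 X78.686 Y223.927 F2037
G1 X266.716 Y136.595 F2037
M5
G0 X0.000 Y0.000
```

<svg xmlns="http://www.w3.org/2000/svg" width="279.953mm" height="239.234mm" viewBox="0 0 279.953 239.234">
  <polygon points="76.858,89.471 104.479,89.471 104.479,126.846 76.858,126.846" fill="none" stroke="#0000ff"/>
  <polygon points="59.047,43.165 54.900,30.402 44.044,22.515 30.624,22.515 19.768,30.402 15.621,43.165 19.768,55.928 30.624,63.815 44.044,63.815 54.900,55.928" fill="none" stroke="#0000ff"/>
  <polygon points="225.765,162.016 215.028,128.970 186.917,108.547 152.171,108.547 124.060,128.970 113.323,162.016 124.060,195.062 152.171,215.485 186.917,215.485 215.028,195.062" fill="none" stroke="#0000ff"/>
  <polygon points="171.316,180.442 131.422,22.165 42.532,100.424 34.796,58.211 65.523,120.449 196.480,13.187" fill="none" stroke="#0000ff"/>
  <polyline points="199.980,37.990 78.686,15.307 266.716,102.639" fill="none" stroke="#0000ff"/>
</svg>

Machine Y-up, SVG Y-down with viewBox height 239.234, so y_svg = 239.234 − y_machine; X carries over. Every run uses S556, so all elements get stroke `#0000ff` (score).

Run 1: The run returns to its start, so emit a `<polygon>` with points (Y-flipped): 76.858,89.471 104.479,89.471 104.479,126.846 76.858,126.846.

Run 2: The run returns to its start, so emit a `<polygon>` with points (Y-flipped): 59.047,43.165 54.900,30.402 44.044,22.515 30.624,22.515 19.768,30.402 15.621,43.165 19.768,55.928 30.624,63.815 44.044,63.815 54.900,55.928.

Run 3: The run returns to its start, so emit a `<polygon>` with points (Y-flipped): 225.765,162.016 215.028,128.970 186.917,108.547 152.171,108.547 124.060,128.970 113.323,162.016 124.060,195.062 152.171,215.485 186.917,215.485 215.028,195.062.

Run 4: The run returns to its start, so emit a `<polygon>` with points (Y-flipped): 171.316,180.442 131.422,22.165 42.532,100.424 34.796,58.211 65.523,120.449 196.480,13.187.

Run 5: The run is open, so emit a `<polyline>` with points (Y-flipped): 199.980,37.990 78.686,15.307 266.716,102.639.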